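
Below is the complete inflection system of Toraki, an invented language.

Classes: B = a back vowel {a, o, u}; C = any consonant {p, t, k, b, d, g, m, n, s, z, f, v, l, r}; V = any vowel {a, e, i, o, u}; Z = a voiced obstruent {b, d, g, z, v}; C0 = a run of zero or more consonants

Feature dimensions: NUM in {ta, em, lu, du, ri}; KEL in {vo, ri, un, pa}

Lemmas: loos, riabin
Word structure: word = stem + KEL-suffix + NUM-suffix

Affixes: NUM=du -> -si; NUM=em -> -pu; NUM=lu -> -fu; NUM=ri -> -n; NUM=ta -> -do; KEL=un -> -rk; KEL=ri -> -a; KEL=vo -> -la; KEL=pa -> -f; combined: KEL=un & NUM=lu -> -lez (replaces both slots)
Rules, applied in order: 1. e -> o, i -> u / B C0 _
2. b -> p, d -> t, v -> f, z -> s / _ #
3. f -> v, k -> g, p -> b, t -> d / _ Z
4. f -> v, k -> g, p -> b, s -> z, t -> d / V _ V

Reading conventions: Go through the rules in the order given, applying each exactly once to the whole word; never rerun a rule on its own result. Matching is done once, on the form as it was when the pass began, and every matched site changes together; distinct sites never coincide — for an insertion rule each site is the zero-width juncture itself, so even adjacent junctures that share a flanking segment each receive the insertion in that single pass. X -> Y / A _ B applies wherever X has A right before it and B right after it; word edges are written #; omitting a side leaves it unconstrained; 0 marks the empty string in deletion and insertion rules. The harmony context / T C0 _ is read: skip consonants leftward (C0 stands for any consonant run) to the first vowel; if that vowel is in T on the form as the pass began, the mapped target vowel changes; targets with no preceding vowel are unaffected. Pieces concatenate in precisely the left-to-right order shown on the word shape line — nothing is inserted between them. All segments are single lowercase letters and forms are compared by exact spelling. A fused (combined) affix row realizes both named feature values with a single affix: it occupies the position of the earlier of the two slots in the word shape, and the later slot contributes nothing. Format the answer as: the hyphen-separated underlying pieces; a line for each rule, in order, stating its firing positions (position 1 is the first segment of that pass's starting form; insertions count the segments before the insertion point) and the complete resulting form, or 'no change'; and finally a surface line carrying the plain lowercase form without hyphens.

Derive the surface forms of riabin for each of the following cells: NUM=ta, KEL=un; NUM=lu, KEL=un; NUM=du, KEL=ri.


cell NUM=ta, KEL=un:
underlying: riabin-rk-do
1. e -> o, i -> u / B C0 _: fires at position(s) 5: riabunrkdo
2. b -> p, d -> t, v -> f, z -> s / _ #: no change
3. f -> v, k -> g, p -> b, t -> d / _ Z: fires at position(s) 8: riabunrgdo
4. f -> v, k -> g, p -> b, s -> z, t -> d / V _ V: no change
surface: riabunrgdo

cell NUM=lu, KEL=un:
underlying: riabin-lez
1. e -> o, i -> u / B C0 _: fires at position(s) 5: riabunlez
2. b -> p, d -> t, v -> f, z -> s / _ #: fires at position(s) 9: riabunles
3. f -> v, k -> g, p -> b, t -> d / _ Z: no change
4. f -> v, k -> g, p -> b, s -> z, t -> d / V _ V: no change
surface: riabunles

cell NUM=du, KEL=ri:
underlying: riabin-a-si
1. e -> o, i -> u / B C0 _: fires at position(s) 5, 9: riabunasu
2. b -> p, d -> t, v -> f, z -> s / _ #: no change
3. f -> v, k -> g, p -> b, t -> d / _ Z: no change
4. f -> v, k -> g, p -> b, s -> z, t -> d / V _ V: fires at position(s) 8: riabunazu
surface: riabunazu


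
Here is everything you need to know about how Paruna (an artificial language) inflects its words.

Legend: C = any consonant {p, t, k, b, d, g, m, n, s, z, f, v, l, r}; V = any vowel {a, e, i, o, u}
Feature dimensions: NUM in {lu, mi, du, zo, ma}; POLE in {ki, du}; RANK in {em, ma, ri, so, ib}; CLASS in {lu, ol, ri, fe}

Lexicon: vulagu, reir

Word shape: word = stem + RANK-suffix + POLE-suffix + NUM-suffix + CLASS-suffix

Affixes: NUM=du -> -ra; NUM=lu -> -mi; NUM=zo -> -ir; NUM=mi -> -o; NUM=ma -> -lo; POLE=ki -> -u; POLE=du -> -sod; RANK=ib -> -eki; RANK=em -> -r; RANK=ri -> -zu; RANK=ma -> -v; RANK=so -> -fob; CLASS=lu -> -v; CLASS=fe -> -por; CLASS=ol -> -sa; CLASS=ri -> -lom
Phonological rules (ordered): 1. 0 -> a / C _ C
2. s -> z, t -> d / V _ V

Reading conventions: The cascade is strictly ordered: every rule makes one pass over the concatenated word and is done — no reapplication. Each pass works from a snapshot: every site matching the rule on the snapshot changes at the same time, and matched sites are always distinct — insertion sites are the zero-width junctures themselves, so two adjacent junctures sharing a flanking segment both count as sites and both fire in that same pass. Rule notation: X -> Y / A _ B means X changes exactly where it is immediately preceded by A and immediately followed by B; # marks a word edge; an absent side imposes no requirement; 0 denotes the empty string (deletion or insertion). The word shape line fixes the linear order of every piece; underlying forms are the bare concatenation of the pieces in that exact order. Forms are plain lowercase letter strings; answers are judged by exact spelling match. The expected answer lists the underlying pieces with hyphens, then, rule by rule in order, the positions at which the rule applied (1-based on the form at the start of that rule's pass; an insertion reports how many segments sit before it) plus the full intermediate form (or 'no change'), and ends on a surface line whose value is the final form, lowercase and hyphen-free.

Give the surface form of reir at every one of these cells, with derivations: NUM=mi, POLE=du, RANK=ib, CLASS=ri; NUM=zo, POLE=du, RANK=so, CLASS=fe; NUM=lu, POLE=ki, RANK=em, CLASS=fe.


cell NUM=mi, POLE=du, RANK=ib, CLASS=ri:
underlying: reir-eki-sod-o-lom
1. 0 -> a / C _ C: no change
2. s -> z, t -> d / V _ V: fires at position(s) 8: reirekizodolom
surface: reirekizodolom

cell NUM=zo, POLE=du, RANK=so, CLASS=fe:
underlying: reir-fob-sod-ir-por
1. 0 -> a / C _ C: inserts after position(s) 4, 7, 12: reirafobasodirapor
2. s -> z, t -> d / V _ V: fires at position(s) 10: reirafobazodirapor
surface: reirafobazodirapor

cell NUM=lu, POLE=ki, RANK=em, CLASS=fe:
underlying: reir-r-u-mi-por
1. 0 -> a / C _ C: inserts after position(s) 4: reirarumipor
2. s -> z, t -> d / V _ V: no change
surface: reirarumipor


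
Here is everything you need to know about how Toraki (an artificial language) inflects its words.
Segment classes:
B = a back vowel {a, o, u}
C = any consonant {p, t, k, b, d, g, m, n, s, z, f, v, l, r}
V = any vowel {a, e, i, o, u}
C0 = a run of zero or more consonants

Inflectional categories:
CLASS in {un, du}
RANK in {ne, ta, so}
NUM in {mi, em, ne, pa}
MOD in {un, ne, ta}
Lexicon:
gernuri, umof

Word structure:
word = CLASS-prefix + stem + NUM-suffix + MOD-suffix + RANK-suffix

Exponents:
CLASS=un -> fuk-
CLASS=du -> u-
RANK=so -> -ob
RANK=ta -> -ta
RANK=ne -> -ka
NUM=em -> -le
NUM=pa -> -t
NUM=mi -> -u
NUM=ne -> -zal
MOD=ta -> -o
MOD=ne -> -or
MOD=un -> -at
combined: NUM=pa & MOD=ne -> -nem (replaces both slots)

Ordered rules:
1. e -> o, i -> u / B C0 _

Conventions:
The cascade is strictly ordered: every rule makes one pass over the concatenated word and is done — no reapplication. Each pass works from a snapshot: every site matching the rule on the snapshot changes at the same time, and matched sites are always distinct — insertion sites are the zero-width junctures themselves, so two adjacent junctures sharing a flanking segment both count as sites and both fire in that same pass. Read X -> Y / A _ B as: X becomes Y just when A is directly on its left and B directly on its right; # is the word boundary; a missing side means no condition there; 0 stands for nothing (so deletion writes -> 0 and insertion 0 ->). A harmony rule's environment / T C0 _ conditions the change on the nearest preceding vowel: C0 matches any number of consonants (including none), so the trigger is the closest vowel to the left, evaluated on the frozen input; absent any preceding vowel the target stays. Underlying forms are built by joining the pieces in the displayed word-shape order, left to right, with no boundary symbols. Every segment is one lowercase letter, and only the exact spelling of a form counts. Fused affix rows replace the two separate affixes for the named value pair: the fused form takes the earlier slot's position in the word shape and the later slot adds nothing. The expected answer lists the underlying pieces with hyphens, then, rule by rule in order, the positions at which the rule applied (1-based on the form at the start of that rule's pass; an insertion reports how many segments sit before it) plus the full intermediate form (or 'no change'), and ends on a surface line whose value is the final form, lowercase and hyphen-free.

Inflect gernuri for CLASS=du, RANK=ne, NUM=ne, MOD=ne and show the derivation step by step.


underlying: u-gernuri-zal-or-ka
1. e -> o, i -> u / B C0 _: fires at position(s) 3, 8: ugornuruzalorka
surface: ugornuruzalorka


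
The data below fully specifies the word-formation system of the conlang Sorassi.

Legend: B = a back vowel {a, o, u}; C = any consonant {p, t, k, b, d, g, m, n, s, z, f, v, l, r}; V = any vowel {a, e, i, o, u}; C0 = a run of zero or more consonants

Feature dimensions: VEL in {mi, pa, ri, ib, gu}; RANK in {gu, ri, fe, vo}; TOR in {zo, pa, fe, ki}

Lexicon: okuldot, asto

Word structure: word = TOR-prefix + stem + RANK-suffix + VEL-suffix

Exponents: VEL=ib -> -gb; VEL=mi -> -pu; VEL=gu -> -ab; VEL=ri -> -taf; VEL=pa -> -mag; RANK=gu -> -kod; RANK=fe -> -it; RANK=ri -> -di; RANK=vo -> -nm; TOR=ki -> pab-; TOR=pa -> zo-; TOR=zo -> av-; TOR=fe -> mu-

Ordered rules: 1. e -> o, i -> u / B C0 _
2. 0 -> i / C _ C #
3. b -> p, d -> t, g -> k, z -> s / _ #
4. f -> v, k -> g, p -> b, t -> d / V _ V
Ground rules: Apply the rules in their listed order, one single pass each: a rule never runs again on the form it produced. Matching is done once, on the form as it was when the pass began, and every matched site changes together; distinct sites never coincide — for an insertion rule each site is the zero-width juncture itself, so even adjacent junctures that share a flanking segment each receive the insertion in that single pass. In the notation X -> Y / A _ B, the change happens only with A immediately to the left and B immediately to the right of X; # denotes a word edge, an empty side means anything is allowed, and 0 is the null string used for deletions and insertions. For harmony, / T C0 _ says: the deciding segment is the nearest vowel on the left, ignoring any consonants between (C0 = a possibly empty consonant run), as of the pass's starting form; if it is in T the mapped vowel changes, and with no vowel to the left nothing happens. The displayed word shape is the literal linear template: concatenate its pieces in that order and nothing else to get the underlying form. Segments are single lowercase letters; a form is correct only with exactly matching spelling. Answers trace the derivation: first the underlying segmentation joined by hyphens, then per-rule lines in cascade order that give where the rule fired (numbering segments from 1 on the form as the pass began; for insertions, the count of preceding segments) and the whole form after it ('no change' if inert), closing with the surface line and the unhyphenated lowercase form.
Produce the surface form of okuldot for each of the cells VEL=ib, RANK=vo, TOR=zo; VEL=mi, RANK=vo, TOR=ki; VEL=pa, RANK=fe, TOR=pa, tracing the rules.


cell VEL=ib, RANK=vo, TOR=zo:
underlying: av-okuldot-nm-gb
1. e -> o, i -> u / B C0 _: no change
2. 0 -> i / C _ C #: inserts after position(s) 12: avokuldotnmgib
3. b -> p, d -> t, g -> k, z -> s / _ #: fires at position(s) 14: avokuldotnmgip
4. f -> v, k -> g, p -> b, t -> d / V _ V: fires at position(s) 4: avoguldotnmgip
surface: avoguldotnmgip

cell VEL=mi, RANK=vo, TOR=ki:
underlying: pab-okuldot-nm-pu
1. e -> o, i -> u / B C0 _: no change
2. 0 -> i / C _ C #: no change
3. b -> p, d -> t, g -> k, z -> s / _ #: no change
4. f -> v, k -> g, p -> b, t -> d / V _ V: fires at position(s) 5: paboguldotnmpu
surface: paboguldotnmpu

cell VEL=pa, RANK=fe, TOR=pa:
underlying: zo-okuldot-it-mag
1. e -> o, i -> u / B C0 _: fires at position(s) 10: zookuldotutmag
2. 0 -> i / C _ C #: no change
3. b -> p, d -> t, g -> k, z -> s / _ #: fires at position(s) 14: zookuldotutmak
4. f -> v, k -> g, p -> b, t -> d / V _ V: fires at position(s) 4, 9: zooguldodutmak
surface: zooguldodutmak


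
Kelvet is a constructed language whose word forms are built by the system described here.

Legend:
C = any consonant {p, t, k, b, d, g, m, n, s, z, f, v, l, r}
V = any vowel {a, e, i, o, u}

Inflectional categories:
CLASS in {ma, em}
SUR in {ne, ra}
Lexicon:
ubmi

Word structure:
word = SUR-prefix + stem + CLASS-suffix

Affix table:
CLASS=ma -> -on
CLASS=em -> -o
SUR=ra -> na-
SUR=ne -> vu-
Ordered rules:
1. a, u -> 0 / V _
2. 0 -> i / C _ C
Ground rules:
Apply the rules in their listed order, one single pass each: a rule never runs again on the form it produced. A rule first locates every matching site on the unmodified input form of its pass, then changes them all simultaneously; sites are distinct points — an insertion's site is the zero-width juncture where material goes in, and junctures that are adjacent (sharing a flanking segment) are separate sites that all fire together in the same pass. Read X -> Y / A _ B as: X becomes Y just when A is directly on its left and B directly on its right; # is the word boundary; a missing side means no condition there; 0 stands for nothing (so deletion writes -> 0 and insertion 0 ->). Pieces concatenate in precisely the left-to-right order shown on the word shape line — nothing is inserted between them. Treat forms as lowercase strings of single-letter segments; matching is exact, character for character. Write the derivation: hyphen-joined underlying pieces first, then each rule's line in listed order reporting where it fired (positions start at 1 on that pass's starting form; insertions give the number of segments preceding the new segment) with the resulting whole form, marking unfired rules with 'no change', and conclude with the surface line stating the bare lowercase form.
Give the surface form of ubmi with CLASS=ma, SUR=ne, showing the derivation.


underlying: vu-ubmi-on
1. a, u -> 0 / V _: fires at position(s) 3: vubmion
2. 0 -> i / C _ C: inserts after position(s) 3: vubimion
surface: vubimion


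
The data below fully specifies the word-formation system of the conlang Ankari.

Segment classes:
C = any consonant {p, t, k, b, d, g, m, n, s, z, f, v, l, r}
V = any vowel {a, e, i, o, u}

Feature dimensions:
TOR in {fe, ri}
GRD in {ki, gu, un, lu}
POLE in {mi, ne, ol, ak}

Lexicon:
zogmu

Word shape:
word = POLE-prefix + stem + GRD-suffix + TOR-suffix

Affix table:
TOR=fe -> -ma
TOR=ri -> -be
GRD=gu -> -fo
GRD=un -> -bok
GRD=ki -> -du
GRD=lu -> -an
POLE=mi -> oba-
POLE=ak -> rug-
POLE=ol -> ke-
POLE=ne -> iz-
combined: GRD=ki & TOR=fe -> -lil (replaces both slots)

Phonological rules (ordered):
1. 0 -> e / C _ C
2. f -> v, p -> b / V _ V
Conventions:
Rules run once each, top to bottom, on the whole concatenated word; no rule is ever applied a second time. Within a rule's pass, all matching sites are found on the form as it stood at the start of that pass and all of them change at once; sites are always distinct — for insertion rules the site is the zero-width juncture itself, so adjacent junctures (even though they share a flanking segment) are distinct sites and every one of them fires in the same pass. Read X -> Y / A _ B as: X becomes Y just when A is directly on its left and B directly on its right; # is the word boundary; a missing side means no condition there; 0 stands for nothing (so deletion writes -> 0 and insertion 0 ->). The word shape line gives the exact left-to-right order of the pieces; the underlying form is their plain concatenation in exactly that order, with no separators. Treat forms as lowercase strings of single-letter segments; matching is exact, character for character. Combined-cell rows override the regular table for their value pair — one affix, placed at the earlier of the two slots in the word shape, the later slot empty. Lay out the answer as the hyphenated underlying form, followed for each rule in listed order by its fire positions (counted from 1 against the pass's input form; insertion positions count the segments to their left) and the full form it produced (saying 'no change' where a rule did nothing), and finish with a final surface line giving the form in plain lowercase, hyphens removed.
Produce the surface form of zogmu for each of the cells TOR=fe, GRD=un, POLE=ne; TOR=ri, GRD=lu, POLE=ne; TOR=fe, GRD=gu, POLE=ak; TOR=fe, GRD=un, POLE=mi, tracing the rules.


cell TOR=fe, GRD=un, POLE=ne:
underlying: iz-zogmu-bok-ma
1. 0 -> e / C _ C: inserts after position(s) 2, 5, 10: izezogemubokema
2. f -> v, p -> b / V _ V: no change
surface: izezogemubokema

cell TOR=ri, GRD=lu, POLE=ne:
underlying: iz-zogmu-an-be
1. 0 -> e / C _ C: inserts after position(s) 2, 5, 9: izezogemuanebe
2. f -> v, p -> b / V _ V: no change
surface: izezogemuanebe

cell TOR=fe, GRD=gu, POLE=ak:
underlying: rug-zogmu-fo-ma
1. 0 -> e / C _ C: inserts after position(s) 3, 6: rugezogemufoma
2. f -> v, p -> b / V _ V: fires at position(s) 11: rugezogemuvoma
surface: rugezogemuvoma

cell TOR=fe, GRD=un, POLE=mi:
underlying: oba-zogmu-bok-ma
1. 0 -> e / C _ C: inserts after position(s) 6, 11: obazogemubokema
2. f -> v, p -> b / V _ V: no change
surface: obazogemubokema


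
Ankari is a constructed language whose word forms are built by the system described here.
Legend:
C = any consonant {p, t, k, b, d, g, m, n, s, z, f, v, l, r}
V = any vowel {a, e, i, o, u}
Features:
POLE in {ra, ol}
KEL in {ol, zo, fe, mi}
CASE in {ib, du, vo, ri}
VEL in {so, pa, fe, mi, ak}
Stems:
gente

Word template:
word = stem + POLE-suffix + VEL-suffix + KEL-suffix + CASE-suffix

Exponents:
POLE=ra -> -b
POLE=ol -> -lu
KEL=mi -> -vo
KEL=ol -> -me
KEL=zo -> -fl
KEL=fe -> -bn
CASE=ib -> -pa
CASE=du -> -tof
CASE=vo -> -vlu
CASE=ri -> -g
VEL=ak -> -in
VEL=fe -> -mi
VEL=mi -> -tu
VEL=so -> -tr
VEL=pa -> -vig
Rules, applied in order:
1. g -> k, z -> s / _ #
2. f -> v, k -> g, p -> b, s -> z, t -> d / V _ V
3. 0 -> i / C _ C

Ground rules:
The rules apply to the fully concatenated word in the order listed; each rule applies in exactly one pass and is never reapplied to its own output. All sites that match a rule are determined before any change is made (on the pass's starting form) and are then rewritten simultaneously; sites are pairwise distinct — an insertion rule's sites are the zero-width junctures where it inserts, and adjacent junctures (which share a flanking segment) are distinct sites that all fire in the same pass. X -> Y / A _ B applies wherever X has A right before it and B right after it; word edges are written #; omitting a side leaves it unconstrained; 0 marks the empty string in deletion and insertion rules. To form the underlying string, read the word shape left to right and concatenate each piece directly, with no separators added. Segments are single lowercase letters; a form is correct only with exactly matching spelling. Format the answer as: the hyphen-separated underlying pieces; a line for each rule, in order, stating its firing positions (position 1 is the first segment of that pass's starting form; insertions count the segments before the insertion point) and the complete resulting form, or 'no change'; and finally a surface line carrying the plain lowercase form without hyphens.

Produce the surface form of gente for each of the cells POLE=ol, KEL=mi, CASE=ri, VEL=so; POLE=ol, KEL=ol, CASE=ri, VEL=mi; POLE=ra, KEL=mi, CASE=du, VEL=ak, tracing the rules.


cell POLE=ol, KEL=mi, CASE=ri, VEL=so:
underlying: gente-lu-tr-vo-g
1. g -> k, z -> s / _ #: fires at position(s) 12: gentelutrvok
2. f -> v, k -> g, p -> b, s -> z, t -> d / V _ V: no change
3. 0 -> i / C _ C: inserts after position(s) 3, 8, 9: genitelutirivok
surface: genitelutirivok

cell POLE=ol, KEL=ol, CASE=ri, VEL=mi:
underlying: gente-lu-tu-me-g
1. g -> k, z -> s / _ #: fires at position(s) 12: gentelutumek
2. f -> v, k -> g, p -> b, s -> z, t -> d / V _ V: fires at position(s) 8: genteludumek
3. 0 -> i / C _ C: inserts after position(s) 3: geniteludumek
surface: geniteludumek

cell POLE=ra, KEL=mi, CASE=du, VEL=ak:
underlying: gente-b-in-vo-tof
1. g -> k, z -> s / _ #: no change
2. f -> v, k -> g, p -> b, s -> z, t -> d / V _ V: fires at position(s) 11: gentebinvodof
3. 0 -> i / C _ C: inserts after position(s) 3, 8: genitebinivodof
surface: genitebinivodof


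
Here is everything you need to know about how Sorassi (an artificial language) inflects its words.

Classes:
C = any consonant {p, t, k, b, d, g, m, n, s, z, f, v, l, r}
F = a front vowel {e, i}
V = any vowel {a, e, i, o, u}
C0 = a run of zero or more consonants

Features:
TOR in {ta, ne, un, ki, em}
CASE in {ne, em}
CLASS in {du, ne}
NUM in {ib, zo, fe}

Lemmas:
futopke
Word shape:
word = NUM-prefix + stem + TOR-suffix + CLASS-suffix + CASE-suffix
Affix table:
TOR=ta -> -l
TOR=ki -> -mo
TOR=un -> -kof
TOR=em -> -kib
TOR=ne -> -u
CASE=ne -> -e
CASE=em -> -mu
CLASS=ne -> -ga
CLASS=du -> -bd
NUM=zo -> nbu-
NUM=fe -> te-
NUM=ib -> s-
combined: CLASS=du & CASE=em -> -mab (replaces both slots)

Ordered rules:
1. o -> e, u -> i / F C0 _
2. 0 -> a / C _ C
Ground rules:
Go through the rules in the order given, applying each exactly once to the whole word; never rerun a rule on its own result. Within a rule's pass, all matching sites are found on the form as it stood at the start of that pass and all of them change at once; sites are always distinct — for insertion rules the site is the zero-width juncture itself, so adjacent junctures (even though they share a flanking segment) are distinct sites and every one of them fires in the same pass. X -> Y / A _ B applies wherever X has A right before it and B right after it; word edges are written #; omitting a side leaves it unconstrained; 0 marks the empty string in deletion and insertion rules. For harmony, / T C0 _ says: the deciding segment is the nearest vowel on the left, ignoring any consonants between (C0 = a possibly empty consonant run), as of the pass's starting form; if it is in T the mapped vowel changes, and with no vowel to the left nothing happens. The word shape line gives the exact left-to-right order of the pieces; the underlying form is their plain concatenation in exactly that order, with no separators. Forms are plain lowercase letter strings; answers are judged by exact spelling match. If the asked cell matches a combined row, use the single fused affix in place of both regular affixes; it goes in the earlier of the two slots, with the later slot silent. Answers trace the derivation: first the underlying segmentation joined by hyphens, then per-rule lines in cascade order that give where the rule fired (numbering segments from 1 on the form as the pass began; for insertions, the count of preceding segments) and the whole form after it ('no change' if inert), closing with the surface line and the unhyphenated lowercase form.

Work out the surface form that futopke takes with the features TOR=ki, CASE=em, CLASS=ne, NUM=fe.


underlying: te-futopke-mo-ga-mu
1. o -> e, u -> i / F C0 _: fires at position(s) 4, 11: tefitopkemegamu
2. 0 -> a / C _ C: inserts after position(s) 7: tefitopakemegamu
surface: tefitopakemegamu


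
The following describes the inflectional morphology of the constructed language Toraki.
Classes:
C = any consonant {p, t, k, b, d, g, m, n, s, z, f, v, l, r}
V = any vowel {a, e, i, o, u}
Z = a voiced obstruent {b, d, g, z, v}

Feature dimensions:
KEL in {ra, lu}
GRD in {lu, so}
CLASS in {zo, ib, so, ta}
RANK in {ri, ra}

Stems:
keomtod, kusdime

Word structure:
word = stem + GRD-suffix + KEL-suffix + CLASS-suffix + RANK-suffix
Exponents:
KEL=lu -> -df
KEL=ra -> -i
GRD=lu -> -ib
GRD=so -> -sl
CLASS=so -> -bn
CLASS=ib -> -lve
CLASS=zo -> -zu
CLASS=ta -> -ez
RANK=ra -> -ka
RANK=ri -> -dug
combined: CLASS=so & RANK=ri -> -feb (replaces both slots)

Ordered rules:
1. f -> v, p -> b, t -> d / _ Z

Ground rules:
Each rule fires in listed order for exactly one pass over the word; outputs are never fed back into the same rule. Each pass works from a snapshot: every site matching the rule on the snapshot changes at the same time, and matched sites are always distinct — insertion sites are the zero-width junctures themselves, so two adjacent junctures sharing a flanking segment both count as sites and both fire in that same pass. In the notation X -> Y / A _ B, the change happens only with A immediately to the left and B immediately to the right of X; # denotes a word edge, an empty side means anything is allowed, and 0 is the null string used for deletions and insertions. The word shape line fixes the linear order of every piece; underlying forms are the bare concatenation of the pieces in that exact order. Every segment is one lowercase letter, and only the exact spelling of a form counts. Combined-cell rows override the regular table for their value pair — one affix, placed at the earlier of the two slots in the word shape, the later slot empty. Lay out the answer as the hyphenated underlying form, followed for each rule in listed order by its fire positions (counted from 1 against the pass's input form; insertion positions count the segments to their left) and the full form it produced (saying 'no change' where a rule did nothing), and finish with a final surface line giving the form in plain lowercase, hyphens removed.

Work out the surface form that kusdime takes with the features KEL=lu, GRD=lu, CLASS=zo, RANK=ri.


underlying: kusdime-ib-df-zu-dug
1. f -> v, p -> b, t -> d / _ Z: fires at position(s) 11: kusdimeibdvzudug
surface: kusdimeibdvzudug


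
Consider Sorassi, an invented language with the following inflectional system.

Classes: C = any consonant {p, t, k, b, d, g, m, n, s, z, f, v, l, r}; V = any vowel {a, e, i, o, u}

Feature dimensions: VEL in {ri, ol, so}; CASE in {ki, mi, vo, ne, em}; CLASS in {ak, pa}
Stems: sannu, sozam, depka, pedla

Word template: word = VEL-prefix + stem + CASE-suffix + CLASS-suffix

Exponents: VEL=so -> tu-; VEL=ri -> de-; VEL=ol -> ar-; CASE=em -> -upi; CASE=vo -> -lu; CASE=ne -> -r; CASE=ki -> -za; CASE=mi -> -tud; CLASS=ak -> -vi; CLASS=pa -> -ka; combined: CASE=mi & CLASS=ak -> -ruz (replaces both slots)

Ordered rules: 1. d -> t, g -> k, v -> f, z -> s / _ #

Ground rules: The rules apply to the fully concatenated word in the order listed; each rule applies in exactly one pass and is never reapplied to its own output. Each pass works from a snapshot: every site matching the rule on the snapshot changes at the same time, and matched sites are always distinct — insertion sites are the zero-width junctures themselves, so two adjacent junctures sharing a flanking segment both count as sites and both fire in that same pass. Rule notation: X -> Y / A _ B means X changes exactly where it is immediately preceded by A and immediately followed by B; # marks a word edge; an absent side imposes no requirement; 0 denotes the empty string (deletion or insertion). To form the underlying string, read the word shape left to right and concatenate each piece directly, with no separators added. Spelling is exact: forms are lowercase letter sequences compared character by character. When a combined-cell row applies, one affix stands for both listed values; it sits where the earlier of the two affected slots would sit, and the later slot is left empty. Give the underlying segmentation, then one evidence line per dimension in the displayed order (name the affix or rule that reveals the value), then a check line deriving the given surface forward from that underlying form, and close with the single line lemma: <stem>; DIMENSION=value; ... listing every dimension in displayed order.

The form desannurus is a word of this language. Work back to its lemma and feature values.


underlying: de-sannu-ruz
VEL=ri - signalled by the affix de-
CASE=mi - signalled by the combined affix row
CLASS=ak - signalled by the combined affix row
check: desannuruz -> desannurus
lemma: sannu; VEL=ri; CASE=mi; CLASS=ak


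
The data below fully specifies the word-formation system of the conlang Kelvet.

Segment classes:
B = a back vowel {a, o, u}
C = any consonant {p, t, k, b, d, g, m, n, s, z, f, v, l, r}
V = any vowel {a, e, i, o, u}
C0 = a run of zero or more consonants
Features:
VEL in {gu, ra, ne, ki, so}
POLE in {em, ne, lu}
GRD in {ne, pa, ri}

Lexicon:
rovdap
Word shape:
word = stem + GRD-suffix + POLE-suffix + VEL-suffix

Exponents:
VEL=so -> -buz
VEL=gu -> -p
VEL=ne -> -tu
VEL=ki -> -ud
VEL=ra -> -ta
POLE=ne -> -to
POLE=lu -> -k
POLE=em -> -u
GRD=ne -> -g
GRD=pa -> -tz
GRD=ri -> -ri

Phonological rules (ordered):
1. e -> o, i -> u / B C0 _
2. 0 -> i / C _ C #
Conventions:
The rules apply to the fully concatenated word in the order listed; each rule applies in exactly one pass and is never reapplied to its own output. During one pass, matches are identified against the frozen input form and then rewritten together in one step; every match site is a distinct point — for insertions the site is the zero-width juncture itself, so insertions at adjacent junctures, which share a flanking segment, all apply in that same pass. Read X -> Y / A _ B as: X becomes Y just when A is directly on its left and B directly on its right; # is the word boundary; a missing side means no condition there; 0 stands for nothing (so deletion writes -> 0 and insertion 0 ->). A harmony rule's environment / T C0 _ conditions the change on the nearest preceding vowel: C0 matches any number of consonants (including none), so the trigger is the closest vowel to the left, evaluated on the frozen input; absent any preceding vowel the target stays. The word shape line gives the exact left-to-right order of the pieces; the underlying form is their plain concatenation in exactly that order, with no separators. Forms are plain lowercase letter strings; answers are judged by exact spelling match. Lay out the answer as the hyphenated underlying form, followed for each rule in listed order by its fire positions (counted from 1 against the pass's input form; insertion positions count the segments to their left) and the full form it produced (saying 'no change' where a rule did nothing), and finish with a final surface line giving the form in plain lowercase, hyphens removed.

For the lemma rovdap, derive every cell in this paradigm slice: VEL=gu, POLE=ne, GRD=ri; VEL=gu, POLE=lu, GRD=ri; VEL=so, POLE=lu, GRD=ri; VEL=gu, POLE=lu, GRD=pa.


cell VEL=gu, POLE=ne, GRD=ri:
underlying: rovdap-ri-to-p
1. e -> o, i -> u / B C0 _: fires at position(s) 8: rovdaprutop
2. 0 -> i / C _ C #: no change
surface: rovdaprutop

cell VEL=gu, POLE=lu, GRD=ri:
underlying: rovdap-ri-k-p
1. e -> o, i -> u / B C0 _: fires at position(s) 8: rovdaprukp
2. 0 -> i / C _ C #: inserts after position(s) 9: rovdaprukip
surface: rovdaprukip

cell VEL=so, POLE=lu, GRD=ri:
underlying: rovdap-ri-k-buz
1. e -> o, i -> u / B C0 _: fires at position(s) 8: rovdaprukbuz
2. 0 -> i / C _ C #: no change
surface: rovdaprukbuz

cell VEL=gu, POLE=lu, GRD=pa:
underlying: rovdap-tz-k-p
1. e -> o, i -> u / B C0 _: no change
2. 0 -> i / C _ C #: inserts after position(s) 9: rovdaptzkip
surface: rovdaptzkip


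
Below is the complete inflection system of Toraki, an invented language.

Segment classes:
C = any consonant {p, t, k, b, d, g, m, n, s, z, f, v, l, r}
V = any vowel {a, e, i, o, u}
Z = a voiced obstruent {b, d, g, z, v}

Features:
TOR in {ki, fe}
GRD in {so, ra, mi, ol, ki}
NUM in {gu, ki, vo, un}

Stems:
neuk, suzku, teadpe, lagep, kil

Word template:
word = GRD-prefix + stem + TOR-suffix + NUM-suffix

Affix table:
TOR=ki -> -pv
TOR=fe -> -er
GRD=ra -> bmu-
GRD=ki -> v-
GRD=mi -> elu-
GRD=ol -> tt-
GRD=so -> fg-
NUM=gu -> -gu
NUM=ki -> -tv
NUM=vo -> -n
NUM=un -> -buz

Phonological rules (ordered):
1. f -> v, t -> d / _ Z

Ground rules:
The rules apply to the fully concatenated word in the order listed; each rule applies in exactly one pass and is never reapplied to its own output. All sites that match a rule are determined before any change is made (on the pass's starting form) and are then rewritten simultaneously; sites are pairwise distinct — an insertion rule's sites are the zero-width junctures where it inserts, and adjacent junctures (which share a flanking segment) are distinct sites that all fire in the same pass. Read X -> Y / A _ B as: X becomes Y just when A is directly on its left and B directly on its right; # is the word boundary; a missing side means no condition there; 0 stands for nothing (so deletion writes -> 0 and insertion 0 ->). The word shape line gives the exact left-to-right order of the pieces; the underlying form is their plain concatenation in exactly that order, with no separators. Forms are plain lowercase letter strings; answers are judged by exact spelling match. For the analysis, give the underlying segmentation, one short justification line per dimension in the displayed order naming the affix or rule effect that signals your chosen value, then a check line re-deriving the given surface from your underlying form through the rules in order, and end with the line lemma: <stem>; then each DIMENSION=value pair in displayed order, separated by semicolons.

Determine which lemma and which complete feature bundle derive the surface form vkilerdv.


underlying: v-kil-er-tv
TOR=fe - signalled by the affix -er
GRD=ki - signalled by the affix v-
NUM=ki - signalled by the affix -tv
check: vkilertv -> vkilerdv
lemma: kil; TOR=fe; GRD=ki; NUM=ki


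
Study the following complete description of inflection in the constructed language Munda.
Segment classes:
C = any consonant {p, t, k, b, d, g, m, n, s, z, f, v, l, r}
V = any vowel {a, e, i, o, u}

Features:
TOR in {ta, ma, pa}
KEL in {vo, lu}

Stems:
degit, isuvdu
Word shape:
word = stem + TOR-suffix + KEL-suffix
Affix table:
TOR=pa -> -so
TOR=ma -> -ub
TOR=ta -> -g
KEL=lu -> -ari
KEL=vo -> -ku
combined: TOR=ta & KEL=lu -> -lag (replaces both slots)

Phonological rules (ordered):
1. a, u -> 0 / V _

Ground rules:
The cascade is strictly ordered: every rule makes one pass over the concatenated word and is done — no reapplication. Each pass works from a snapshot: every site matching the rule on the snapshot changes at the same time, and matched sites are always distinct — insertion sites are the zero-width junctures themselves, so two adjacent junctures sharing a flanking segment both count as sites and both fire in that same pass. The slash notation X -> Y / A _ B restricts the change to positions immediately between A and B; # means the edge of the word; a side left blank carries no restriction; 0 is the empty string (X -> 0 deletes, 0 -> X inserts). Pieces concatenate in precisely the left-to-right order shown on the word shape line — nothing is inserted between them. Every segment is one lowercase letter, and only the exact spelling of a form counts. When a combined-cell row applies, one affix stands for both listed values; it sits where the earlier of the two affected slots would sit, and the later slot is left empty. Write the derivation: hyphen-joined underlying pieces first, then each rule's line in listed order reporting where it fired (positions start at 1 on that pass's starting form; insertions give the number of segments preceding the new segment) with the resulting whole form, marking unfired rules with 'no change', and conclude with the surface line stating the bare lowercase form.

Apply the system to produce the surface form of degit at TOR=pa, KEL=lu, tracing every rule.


underlying: degit-so-ari
1. a, u -> 0 / V _: fires at position(s) 8: degitsori
surface: degitsori


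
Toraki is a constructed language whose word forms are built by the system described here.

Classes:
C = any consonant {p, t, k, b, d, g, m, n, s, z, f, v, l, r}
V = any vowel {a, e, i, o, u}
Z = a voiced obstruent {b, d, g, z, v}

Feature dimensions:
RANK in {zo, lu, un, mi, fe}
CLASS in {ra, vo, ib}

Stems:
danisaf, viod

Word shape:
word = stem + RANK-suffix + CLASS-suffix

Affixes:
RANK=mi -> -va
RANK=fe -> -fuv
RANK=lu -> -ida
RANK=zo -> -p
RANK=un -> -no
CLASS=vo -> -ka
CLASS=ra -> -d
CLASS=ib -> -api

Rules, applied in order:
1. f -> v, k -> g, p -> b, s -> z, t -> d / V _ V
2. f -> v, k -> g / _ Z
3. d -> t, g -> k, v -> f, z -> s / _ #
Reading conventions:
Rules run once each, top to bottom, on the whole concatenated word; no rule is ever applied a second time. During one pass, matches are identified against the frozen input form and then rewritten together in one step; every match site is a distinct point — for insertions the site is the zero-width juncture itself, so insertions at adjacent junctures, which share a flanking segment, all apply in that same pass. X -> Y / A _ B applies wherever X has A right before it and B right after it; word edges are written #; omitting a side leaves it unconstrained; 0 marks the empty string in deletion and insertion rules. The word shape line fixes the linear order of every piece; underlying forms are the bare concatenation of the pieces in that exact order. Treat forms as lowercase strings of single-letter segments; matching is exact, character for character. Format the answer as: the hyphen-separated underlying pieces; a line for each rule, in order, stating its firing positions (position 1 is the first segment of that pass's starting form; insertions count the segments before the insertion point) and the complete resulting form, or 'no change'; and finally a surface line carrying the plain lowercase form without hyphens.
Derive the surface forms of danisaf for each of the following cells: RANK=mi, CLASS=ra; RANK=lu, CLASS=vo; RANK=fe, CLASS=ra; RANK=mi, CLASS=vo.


cell RANK=mi, CLASS=ra:
underlying: danisaf-va-d
1. f -> v, k -> g, p -> b, s -> z, t -> d / V _ V: fires at position(s) 5: danizafvad
2. f -> v, k -> g / _ Z: fires at position(s) 7: danizavvad
3. d -> t, g -> k, v -> f, z -> s / _ #: fires at position(s) 10: danizavvat
surface: danizavvat

cell RANK=lu, CLASS=vo:
underlying: danisaf-ida-ka
1. f -> v, k -> g, p -> b, s -> z, t -> d / V _ V: fires at position(s) 5, 7, 11: danizavidaga
2. f -> v, k -> g / _ Z: no change
3. d -> t, g -> k, v -> f, z -> s / _ #: no change
surface: danizavidaga

cell RANK=fe, CLASS=ra:
underlying: danisaf-fuv-d
1. f -> v, k -> g, p -> b, s -> z, t -> d / V _ V: fires at position(s) 5: danizaffuvd
2. f -> v, k -> g / _ Z: no change
3. d -> t, g -> k, v -> f, z -> s / _ #: fires at position(s) 11: danizaffuvt
surface: danizaffuvt

cell RANK=mi, CLASS=vo:
underlying: danisaf-va-ka
1. f -> v, k -> g, p -> b, s -> z, t -> d / V _ V: fires at position(s) 5, 10: danizafvaga
2. f -> v, k -> g / _ Z: fires at position(s) 7: danizavvaga
3. d -> t, g -> k, v -> f, z -> s / _ #: no change
surface: danizavvaga


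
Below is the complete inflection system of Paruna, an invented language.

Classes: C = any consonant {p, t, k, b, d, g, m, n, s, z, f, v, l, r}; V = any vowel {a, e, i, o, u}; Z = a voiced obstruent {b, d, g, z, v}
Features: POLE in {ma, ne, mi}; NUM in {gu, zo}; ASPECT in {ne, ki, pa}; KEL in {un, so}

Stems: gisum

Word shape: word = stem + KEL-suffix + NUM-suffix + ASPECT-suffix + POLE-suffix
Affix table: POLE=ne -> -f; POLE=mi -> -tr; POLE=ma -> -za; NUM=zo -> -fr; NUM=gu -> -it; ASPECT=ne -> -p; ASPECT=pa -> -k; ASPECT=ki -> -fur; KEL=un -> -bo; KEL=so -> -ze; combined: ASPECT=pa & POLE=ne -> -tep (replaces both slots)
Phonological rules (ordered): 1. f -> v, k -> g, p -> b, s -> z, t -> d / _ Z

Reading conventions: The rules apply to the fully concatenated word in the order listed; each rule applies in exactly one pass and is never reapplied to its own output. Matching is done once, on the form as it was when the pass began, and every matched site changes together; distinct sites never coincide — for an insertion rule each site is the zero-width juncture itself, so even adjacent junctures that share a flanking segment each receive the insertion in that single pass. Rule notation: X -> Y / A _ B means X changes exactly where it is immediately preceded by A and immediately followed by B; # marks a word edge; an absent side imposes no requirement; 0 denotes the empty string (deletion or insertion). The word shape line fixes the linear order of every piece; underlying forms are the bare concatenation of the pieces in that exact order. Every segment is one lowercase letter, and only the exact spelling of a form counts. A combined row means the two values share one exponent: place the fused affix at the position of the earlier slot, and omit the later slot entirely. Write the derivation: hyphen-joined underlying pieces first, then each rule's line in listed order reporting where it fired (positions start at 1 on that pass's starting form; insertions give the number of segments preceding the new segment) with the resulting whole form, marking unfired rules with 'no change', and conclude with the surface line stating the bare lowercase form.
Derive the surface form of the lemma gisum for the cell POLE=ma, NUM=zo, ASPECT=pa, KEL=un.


underlying: gisum-bo-fr-k-za
1. f -> v, k -> g, p -> b, s -> z, t -> d / _ Z: fires at position(s) 10: gisumbofrgza
surface: gisumbofrgza
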